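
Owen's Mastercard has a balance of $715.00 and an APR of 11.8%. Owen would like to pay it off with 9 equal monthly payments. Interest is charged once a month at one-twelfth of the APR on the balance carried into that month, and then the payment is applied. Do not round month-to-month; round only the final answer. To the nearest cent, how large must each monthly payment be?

$83.40

Monthly rate r = 11.8%/12 = 0.983333% = 0.00983333.
Level-payment amortization: P = B₀·r / (1 − (1+r)^(−n)) = 715.00·0.00983333 / (1 − 1.00983^(−9)).
Denominator 1 − (1+r)^(−9) = 0.0843011242.
P = 7.03083 / 0.0843011242 ≈ 83.40.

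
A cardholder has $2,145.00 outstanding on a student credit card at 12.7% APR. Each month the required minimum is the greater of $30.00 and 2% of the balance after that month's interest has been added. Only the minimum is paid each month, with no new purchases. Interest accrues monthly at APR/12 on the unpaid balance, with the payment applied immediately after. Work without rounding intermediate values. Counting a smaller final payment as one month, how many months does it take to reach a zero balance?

109 months

Monthly rate r = 12.7%/12 = 1.05833% = 0.0105833.
While 2% of the post-interest balance exceeds $30.00, each month B ← (B·(1+r))·(1 − 0.02), i.e. B shrinks by the factor (1+r)·0.98 = 0.99037.
This holds for months 1–39. Entering month 40 the balance is $1,470.81; 2% of the post-interest balance is now below $30.00, so the flat $30.00 minimum applies from here.
From month 40 a fixed $30.00 at rate r clears $1,470.81 in 70 more payments. Total: 39 + 70 = 109 months.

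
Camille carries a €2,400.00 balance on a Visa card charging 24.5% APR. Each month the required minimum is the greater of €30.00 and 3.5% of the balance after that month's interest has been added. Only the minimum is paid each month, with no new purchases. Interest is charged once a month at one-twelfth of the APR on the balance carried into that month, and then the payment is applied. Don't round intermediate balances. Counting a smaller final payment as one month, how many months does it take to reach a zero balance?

111 months

Monthly rate r = 24.5%/12 = 2.04167% = 0.0204167.
While 3.5% of the post-interest balance exceeds €30.00, each month B ← (B·(1+r))·(1 − 0.035), i.e. B shrinks by the factor (1+r)·0.965 = 0.9847.
This holds for months 1–69. Entering month 70 the balance is €828.41; 3.5% of the post-interest balance is now below €30.00, so the flat €30.00 minimum applies from here.
From month 70 a fixed €30.00 at rate r clears €828.41 in 42 more payments. Total: 69 + 42 = 111 months.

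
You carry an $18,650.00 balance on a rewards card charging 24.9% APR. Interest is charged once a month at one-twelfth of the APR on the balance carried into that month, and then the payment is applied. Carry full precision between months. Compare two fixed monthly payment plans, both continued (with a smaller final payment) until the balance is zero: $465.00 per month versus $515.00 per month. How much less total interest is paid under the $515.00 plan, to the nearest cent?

$5,511.42

Monthly rate r = 24.9%/12 = 2.075% = 0.02075.
At $465.00/mo: n = ⌈−ln(1 − rB₀/P)/ln(1+r)⌉ = 87 payments (last $428.95); total interest = total paid − $18,650.00 = $21,768.95.
At $515.00/mo: 68 payments (last $402.53); total interest $16,257.53.
Interest saved = $21,768.95 − $16,257.53 = $5,511.42.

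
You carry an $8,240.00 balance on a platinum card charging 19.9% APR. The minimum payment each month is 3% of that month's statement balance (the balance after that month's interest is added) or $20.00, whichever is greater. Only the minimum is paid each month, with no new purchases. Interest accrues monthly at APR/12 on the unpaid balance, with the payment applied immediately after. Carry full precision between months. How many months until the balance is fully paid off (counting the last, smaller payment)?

229 months

Monthly rate r = 19.9%/12 = 1.65833% = 0.0165833.
While 3% of the post-interest balance exceeds $20.00, each month B ← (B·(1+r))·(1 − 0.03), i.e. B shrinks by the factor (1+r)·0.97 = 0.98609.
This holds for months 1–181. Entering month 182 the balance is $652.37; 3% of the post-interest balance is now below $20.00, so the flat $20.00 minimum applies from here.
From month 182 a fixed $20.00 at rate r clears $652.37 in 48 more payments. Total: 181 + 48 = 229 months.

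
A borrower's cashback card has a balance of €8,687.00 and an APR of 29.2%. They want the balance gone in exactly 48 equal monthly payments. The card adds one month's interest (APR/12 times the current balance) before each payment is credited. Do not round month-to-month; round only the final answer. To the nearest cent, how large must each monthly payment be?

Monthly rate r = 29.2%/12 = 2.43333% = 0.0243333.
Level-payment amortization: P = B₀·r / (1 − (1+r)^(−n)) = 8687.00·0.0243333 / (1 − 1.02433^(−48)).
Denominator 1 − (1+r)^(−48) = 0.68463221.
P = 211.384 / 0.68463221 ≈ 308.76.

€308.76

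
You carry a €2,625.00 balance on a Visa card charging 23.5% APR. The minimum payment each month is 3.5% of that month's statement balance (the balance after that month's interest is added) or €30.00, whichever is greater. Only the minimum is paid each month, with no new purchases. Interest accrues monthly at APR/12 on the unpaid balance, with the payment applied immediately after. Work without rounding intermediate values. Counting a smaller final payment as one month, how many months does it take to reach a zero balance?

Monthly rate r = 23.5%/12 = 1.95833% = 0.0195833.
While 3.5% of the post-interest balance exceeds €30.00, each month B ← (B·(1+r))·(1 − 0.035), i.e. B shrinks by the factor (1+r)·0.965 = 0.9839.
This holds for months 1–71. Entering month 72 the balance is €829.05; 3.5% of the post-interest balance is now below €30.00, so the flat €30.00 minimum applies from here.
From month 72 a fixed €30.00 at rate r clears €829.05 in 41 more payments. Total: 71 + 41 = 112 months.

112 months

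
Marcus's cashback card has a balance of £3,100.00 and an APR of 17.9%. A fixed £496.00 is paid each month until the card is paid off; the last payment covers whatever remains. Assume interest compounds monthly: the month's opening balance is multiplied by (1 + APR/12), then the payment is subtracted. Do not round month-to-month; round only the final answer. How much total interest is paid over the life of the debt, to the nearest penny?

Monthly rate r = 17.9%/12 = 1.49167% = 0.0149167.
Payoff takes n = ⌈−ln(1 − rB₀/P)/ln(1+r)⌉ = ⌈6.610⌉ = 7 payments; the last is £303.25.
Total paid = 6·£496.00 + £303.25 = £3,279.25.
Total interest = total paid − principal = £3,279.25 − £3,100.00 = £179.25.

£179.25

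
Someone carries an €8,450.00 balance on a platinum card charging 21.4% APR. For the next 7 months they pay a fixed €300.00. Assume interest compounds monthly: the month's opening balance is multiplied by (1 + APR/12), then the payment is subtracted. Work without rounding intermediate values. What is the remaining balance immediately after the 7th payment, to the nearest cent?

Monthly rate r = 21.4%/12 = 1.78333% = 0.0178333.
Each month: B ← B·(1+r) − €300.00.
Month 1: interest €150.69; balance after payment €8,300.69.
Month 2: interest €148.03; balance after payment €8,148.72.
Month 3: interest €145.32; balance after payment €7,994.04.
Month 4: interest €142.56; balance after payment €7,836.60.
Month 5: interest €139.75; balance after payment €7,676.35.
Month 6: interest €136.89; balance after payment €7,513.25.
Month 7: interest €133.99; balance after payment €7,347.23.

€7,347.23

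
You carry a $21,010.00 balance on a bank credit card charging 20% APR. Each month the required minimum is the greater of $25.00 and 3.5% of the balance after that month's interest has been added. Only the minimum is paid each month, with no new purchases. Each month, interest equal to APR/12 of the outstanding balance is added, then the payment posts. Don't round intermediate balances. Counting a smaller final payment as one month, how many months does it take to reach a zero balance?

Monthly rate r = 20%/12 = 1.66667% = 0.0166667.
While 3.5% of the post-interest balance exceeds $25.00, each month B ← (B·(1+r))·(1 − 0.035), i.e. B shrinks by the factor (1+r)·0.965 = 0.98108.
This holds for months 1–178. Entering month 179 the balance is $701.58; 3.5% of the post-interest balance is now below $25.00, so the flat $25.00 minimum applies from here.
From month 179 a fixed $25.00 at rate r clears $701.58 in 39 more payments. Total: 178 + 39 = 217 months.

217 months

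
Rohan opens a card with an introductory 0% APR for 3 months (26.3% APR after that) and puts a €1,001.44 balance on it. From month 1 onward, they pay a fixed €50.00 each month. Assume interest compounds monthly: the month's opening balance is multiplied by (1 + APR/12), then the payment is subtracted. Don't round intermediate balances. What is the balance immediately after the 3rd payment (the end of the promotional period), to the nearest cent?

Promo months 1–3 at r₀ = 0%/12 = 0; months 4+ at r₁ = 26.3%/12 = 0.0219167.
After month 3 (no interest yet): B = €1,001.44 − 3·€50.00 = €851.44.

€851.44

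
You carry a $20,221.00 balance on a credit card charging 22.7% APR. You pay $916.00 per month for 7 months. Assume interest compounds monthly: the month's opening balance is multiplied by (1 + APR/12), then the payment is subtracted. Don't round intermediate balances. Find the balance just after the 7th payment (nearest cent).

$16,267.86

Monthly rate r = 22.7%/12 = 1.89167% = 0.0189167.
Each month: B ← B·(1+r) − $916.00.
Month 1: interest $382.51; balance after payment $19,687.51.
Month 2: interest $372.42; balance after payment $19,143.94.
Month 3: interest $362.14; balance after payment $18,590.08.
Month 4: interest $351.66; balance after payment $18,025.74.
Month 5: interest $340.99; balance after payment $17,450.72.
Month 6: interest $330.11; balance after payment $16,864.83.
Month 7: interest $319.03; balance after payment $16,267.86.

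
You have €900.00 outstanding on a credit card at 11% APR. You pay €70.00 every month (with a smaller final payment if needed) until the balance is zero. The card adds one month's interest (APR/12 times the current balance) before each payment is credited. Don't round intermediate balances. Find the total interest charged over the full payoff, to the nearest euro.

Monthly rate r = 11%/12 = 0.916667% = 0.00916667.
Payoff takes n = ⌈−ln(1 − rB₀/P)/ln(1+r)⌉ = ⌈13.743⌉ = 14 payments; the last is €52.05.
Total paid = 13·€70.00 + €52.05 = €962.05.
Total interest = total paid − principal = €962.05 − €900.00 = €62.05.

€62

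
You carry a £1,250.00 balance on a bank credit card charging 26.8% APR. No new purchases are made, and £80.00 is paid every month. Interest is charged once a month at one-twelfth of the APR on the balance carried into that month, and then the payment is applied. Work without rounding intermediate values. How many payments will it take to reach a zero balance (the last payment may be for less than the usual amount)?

Monthly rate r = 26.8%/12 = 2.23333% = 0.0223333.
Recurrence: B ← B·(1+r) − £80.00.
Month 1: interest £27.92; balance after payment £1,197.92.
Month 2: interest £26.75; balance after payment £1,144.67.
Closed form: n = −ln(1 − rB₀/P)/ln(1+r) = −ln(0.65104)/ln(1.02233) ≈ 19.431, so the balance reaches zero during payment 20.

20 months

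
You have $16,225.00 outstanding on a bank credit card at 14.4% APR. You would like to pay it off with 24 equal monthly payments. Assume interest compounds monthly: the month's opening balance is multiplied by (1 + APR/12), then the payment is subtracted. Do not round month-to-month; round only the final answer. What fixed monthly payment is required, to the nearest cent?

$782.08

Monthly rate r = 14.4%/12 = 1.2% = 0.012.
Level-payment amortization: P = B₀·r / (1 − (1+r)^(−n)) = 16225.00·0.012 / (1 − 1.012^(−24)).
Denominator 1 − (1+r)^(−24) = 0.24895199.
P = 194.7 / 0.24895199 ≈ 782.08.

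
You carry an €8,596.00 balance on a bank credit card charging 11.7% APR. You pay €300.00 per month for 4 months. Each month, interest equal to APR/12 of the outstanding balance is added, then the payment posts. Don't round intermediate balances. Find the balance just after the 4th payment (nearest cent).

€7,718.51

Monthly rate r = 11.7%/12 = 0.975% = 0.00975.
Each month: B ← B·(1+r) − €300.00.
Month 1: interest €83.81; balance after payment €8,379.81.
Month 2: interest €81.70; balance after payment €8,161.51.
Month 3: interest €79.57; balance after payment €7,941.09.
Month 4: interest €77.43; balance after payment €7,718.51.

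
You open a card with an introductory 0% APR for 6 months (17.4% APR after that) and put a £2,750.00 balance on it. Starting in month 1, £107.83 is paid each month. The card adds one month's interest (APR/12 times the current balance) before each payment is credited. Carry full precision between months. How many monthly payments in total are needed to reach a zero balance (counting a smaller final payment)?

30 months

Promo months 1–6 at r₀ = 0%/12 = 0; months 7+ at r₁ = 17.4%/12 = 0.0145.
After month 6 (no interest yet): B = £2,750.00 − 6·£107.83 = £2,103.02.
Then at r₁ with £107.83/mo: n₂ = −ln(1 − r₁·B/P)/ln(1+r₁) ≈ 23.09 → 24 more payments.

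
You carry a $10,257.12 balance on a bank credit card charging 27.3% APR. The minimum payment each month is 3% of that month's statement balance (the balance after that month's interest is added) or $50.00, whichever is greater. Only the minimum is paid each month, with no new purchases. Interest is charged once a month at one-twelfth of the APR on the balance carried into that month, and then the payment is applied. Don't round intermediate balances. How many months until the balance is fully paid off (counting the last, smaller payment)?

Monthly rate r = 27.3%/12 = 2.275% = 0.02275.
While 3% of the post-interest balance exceeds $50.00, each month B ← (B·(1+r))·(1 − 0.03), i.e. B shrinks by the factor (1+r)·0.97 = 0.99207.
This holds for months 1–231. Entering month 232 the balance is $1,629.48; 3% of the post-interest balance is now below $50.00, so the flat $50.00 minimum applies from here.
From month 232 a fixed $50.00 at rate r clears $1,629.48 in 61 more payments. Total: 231 + 61 = 292 months.

292 months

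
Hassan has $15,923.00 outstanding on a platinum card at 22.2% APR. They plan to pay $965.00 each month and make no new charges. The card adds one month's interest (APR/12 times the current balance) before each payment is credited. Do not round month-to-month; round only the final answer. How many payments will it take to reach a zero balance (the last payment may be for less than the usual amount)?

Monthly rate r = 22.2%/12 = 1.85% = 0.0185.
Recurrence: B ← B·(1+r) − $965.00.
Month 1: interest $294.58; balance after payment $15,252.58.
Month 2: interest $282.17; balance after payment $14,569.75.
Closed form: n = −ln(1 − rB₀/P)/ln(1+r) = −ln(0.69474)/ln(1.0185) ≈ 19.869, so the balance reaches zero during payment 20.

20 months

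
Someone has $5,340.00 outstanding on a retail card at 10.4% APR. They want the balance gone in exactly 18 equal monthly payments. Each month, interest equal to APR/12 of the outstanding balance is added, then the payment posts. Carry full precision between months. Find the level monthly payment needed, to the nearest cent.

$321.69

Monthly rate r = 10.4%/12 = 0.866667% = 0.00866667.
Level-payment amortization: P = B₀·r / (1 − (1+r)^(−n)) = 5340.00·0.00866667 / (1 − 1.00867^(−18)).
Denominator 1 − (1+r)^(−18) = 0.143865578.
P = 46.28 / 0.143865578 ≈ 321.69.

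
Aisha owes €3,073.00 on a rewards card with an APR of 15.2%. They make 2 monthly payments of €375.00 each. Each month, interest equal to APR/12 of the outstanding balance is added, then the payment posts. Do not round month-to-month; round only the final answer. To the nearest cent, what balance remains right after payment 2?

Monthly rate r = 15.2%/12 = 1.26667% = 0.0126667.
Each month: B ← B·(1+r) − €375.00.
Month 1: interest €38.92; balance after payment €2,736.92.
Month 2: interest €34.67; balance after payment €2,396.59.

€2,396.59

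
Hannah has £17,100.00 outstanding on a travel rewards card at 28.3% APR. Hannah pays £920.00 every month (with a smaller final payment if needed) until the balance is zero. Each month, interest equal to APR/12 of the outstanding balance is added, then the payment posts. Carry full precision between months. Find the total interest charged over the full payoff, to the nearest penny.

Monthly rate r = 28.3%/12 = 2.35833% = 0.0235833.
Payoff takes n = ⌈−ln(1 − rB₀/P)/ln(1+r)⌉ = ⌈24.748⌉ = 25 payments; the last is £690.11.
Total paid = 24·£920.00 + £690.11 = £22,770.11.
Total interest = total paid − principal = £22,770.11 − £17,100.00 = £5,670.11.

£5,670.11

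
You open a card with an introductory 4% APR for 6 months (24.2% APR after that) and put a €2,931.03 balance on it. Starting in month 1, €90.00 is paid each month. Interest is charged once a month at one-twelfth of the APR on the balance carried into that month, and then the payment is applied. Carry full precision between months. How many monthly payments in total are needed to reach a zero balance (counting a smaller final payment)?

46 months

Promo months 1–6 at r₀ = 4%/12 = 0.00333333; months 7+ at r₁ = 24.2%/12 = 0.0201667.
After month 6: iterate B ← B·(1+r₀) − €90.00 for 6 months → €2,445.62.
Then at r₁ with €90.00/mo: n₂ = −ln(1 − r₁·B/P)/ln(1+r₁) ≈ 39.77 → 40 more payments.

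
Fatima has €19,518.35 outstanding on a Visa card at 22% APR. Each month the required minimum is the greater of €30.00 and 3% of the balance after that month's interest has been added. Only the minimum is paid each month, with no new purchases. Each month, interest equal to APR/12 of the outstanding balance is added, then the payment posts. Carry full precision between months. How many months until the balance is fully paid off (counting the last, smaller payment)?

Monthly rate r = 22%/12 = 1.83333% = 0.0183333.
While 3% of the post-interest balance exceeds €30.00, each month B ← (B·(1+r))·(1 − 0.03), i.e. B shrinks by the factor (1+r)·0.97 = 0.98778.
This holds for months 1–244. Entering month 245 the balance is €972.52; 3% of the post-interest balance is now below €30.00, so the flat €30.00 minimum applies from here.
From month 245 a fixed €30.00 at rate r clears €972.52 in 50 more payments. Total: 244 + 50 = 294 months.

294 months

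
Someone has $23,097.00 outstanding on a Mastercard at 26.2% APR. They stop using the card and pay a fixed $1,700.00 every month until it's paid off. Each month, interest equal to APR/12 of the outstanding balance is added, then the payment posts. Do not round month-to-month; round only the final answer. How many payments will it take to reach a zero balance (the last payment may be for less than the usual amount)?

17 months

Monthly rate r = 26.2%/12 = 2.18333% = 0.0218333.
Recurrence: B ← B·(1+r) − $1,700.00.
Month 1: interest $504.28; balance after payment $21,901.28.
Month 2: interest $478.18; balance after payment $20,679.46.
Closed form: n = −ln(1 − rB₀/P)/ln(1+r) = −ln(0.70336)/ln(1.02183) ≈ 16.292, so the balance reaches zero during payment 17.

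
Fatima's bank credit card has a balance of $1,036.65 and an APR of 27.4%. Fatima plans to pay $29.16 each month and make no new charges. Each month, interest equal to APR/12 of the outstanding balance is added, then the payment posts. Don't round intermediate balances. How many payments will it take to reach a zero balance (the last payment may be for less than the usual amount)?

74 payments

Monthly rate r = 27.4%/12 = 2.28333% = 0.0228333.
Recurrence: B ← B·(1+r) − $29.16.
Month 1: interest $23.67; balance after payment $1,031.16.
Month 2: interest $23.54; balance after payment $1,025.54.
Closed form: n = −ln(1 − rB₀/P)/ln(1+r) = −ln(0.18827)/ln(1.02283) ≈ 73.966, so the balance reaches zero during payment 74.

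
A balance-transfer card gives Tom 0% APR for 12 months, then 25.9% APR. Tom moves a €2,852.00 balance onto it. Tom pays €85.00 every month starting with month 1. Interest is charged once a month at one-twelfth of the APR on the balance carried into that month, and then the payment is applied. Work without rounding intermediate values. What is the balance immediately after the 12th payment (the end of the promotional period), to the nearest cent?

€1,832.00

Promo months 1–12 at r₀ = 0%/12 = 0; months 13+ at r₁ = 25.9%/12 = 0.0215833.
After month 12 (no interest yet): B = €2,852.00 − 12·€85.00 = €1,832.00.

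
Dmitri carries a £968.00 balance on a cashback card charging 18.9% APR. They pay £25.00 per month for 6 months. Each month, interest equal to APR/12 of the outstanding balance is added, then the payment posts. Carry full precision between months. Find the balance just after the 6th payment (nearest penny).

Monthly rate r = 18.9%/12 = 1.575% = 0.01575.
Each month: B ← B·(1+r) − £25.00.
Month 1: interest £15.25; balance after payment £958.25.
Month 2: interest £15.09; balance after payment £948.34.
Month 3: interest £14.94; balance after payment £938.27.
Month 4: interest £14.78; balance after payment £928.05.
Month 5: interest £14.62; balance after payment £917.67.
Month 6: interest £14.45; balance after payment £907.12.

£907.12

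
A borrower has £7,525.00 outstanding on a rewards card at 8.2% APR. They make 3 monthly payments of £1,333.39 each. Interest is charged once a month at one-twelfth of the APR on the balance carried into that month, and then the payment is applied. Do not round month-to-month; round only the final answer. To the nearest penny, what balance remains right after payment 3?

Monthly rate r = 8.2%/12 = 0.683333% = 0.00683333.
Each month: B ← B·(1+r) − £1,333.39.
Month 1: interest £51.42; balance after payment £6,243.03.
Month 2: interest £42.66; balance after payment £4,952.30.
Month 3: interest £33.84; balance after payment £3,652.75.

£3,652.75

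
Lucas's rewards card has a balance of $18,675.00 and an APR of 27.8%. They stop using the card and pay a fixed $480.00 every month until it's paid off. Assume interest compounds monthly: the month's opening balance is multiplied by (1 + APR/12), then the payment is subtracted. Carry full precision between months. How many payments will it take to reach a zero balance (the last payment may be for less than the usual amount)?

Monthly rate r = 27.8%/12 = 2.31667% = 0.0231667.
Recurrence: B ← B·(1+r) − $480.00.
Month 1: interest $432.64; balance after payment $18,627.64.
Month 2: interest $431.54; balance after payment $18,579.18.
Closed form: n = −ln(1 − rB₀/P)/ln(1+r) = −ln(0.098672)/ln(1.02317) ≈ 101.123, so the balance reaches zero during payment 102.

102 payments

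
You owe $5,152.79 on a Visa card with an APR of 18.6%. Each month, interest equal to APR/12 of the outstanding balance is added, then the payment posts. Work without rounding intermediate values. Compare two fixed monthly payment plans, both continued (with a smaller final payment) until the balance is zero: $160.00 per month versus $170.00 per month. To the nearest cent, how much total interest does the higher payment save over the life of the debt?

$179.95

Monthly rate r = 18.6%/12 = 1.55% = 0.0155.
At $160.00/mo: n = ⌈−ln(1 − rB₀/P)/ln(1+r)⌉ = 45 payments (last $153.31); total interest = total paid − $5,152.79 = $2,040.52.
At $170.00/mo: 42 payments (last $43.36); total interest $1,860.57.
Interest saved = $2,040.52 − $1,860.57 = $179.95.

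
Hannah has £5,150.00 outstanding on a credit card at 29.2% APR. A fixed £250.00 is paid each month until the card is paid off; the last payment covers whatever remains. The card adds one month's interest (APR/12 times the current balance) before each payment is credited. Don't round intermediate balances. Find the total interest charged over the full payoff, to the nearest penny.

Monthly rate r = 29.2%/12 = 2.43333% = 0.0243333.
Payoff takes n = ⌈−ln(1 − rB₀/P)/ln(1+r)⌉ = ⌈28.936⌉ = 29 payments; the last is £234.23.
Total paid = 28·£250.00 + £234.23 = £7,234.23.
Total interest = total paid − principal = £7,234.23 − £5,150.00 = £2,084.23.

£2,084.23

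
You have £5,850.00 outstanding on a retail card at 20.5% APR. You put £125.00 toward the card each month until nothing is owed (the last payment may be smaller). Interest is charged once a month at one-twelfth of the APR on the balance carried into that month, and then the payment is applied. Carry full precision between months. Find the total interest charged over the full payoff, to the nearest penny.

£6,008.38

Monthly rate r = 20.5%/12 = 1.70833% = 0.0170833.
Payoff takes n = ⌈−ln(1 − rB₀/P)/ln(1+r)⌉ = ⌈94.866⌉ = 95 payments; the last is £108.38.
Total paid = 94·£125.00 + £108.38 = £11,858.38.
Total interest = total paid − principal = £11,858.38 − £5,850.00 = £6,008.38.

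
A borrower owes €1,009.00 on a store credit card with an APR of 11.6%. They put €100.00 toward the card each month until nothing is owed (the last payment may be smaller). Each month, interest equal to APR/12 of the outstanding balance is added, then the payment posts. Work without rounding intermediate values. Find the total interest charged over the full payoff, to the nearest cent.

€57.89

Monthly rate r = 11.6%/12 = 0.966667% = 0.00966667.
Payoff takes n = ⌈−ln(1 − rB₀/P)/ln(1+r)⌉ = ⌈10.668⌉ = 11 payments; the last is €66.89.
Total paid = 10·€100.00 + €66.89 = €1,066.89.
Total interest = total paid − principal = €1,066.89 − €1,009.00 = €57.89.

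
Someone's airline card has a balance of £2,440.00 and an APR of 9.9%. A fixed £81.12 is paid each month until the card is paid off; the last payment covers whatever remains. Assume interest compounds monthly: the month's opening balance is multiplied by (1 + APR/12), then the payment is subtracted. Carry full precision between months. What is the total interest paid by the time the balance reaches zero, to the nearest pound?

Monthly rate r = 9.9%/12 = 0.825% = 0.00825.
Payoff takes n = ⌈−ln(1 − rB₀/P)/ln(1+r)⌉ = ⌈34.714⌉ = 35 payments; the last is £58.03.
Total paid = 34·£81.12 + £58.03 = £2,816.11.
Total interest = total paid − principal = £2,816.11 − £2,440.00 = £376.11.

£376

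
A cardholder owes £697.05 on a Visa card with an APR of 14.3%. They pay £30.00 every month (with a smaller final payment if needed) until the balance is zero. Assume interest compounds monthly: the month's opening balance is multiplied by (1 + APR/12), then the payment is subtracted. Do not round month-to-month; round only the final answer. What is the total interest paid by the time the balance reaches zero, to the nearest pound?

Monthly rate r = 14.3%/12 = 1.19167% = 0.0119167.
Payoff takes n = ⌈−ln(1 − rB₀/P)/ln(1+r)⌉ = ⌈27.366⌉ = 28 payments; the last is £11.03.
Total paid = 27·£30.00 + £11.03 = £821.03.
Total interest = total paid − principal = £821.03 − £697.05 = £123.98.

£124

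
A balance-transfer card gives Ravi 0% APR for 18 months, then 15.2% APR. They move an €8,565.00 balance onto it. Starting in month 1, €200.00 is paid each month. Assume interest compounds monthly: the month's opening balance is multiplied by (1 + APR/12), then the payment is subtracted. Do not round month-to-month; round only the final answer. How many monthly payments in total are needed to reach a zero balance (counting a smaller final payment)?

Promo months 1–18 at r₀ = 0%/12 = 0; months 19+ at r₁ = 15.2%/12 = 0.0126667.
After month 18 (no interest yet): B = €8,565.00 − 18·€200.00 = €4,965.00.
Then at r₁ with €200.00/mo: n₂ = −ln(1 − r₁·B/P)/ln(1+r₁) ≈ 29.99 → 30 more payments.

48 payments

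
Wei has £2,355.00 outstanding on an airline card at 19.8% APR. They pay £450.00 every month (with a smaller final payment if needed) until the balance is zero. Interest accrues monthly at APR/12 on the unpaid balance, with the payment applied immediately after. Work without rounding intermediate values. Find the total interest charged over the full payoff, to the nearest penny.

Monthly rate r = 19.8%/12 = 1.65% = 0.0165.
Payoff takes n = ⌈−ln(1 − rB₀/P)/ln(1+r)⌉ = ⌈5.518⌉ = 6 payments; the last is £234.12.
Total paid = 5·£450.00 + £234.12 = £2,484.12.
Total interest = total paid − principal = £2,484.12 − £2,355.00 = £129.12.

£129.12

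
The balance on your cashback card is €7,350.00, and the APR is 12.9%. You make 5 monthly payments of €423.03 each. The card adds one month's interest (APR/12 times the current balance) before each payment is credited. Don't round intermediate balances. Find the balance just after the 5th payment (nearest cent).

€5,592.53

Monthly rate r = 12.9%/12 = 1.075% = 0.01075.
Each month: B ← B·(1+r) − €423.03.
Month 1: interest €79.01; balance after payment €7,005.98.
Month 2: interest €75.31; balance after payment €6,658.27.
Month 3: interest €71.58; balance after payment €6,306.81.
Month 4: interest €67.80; balance after payment €5,951.58.
Month 5: interest €63.98; balance after payment €5,592.53.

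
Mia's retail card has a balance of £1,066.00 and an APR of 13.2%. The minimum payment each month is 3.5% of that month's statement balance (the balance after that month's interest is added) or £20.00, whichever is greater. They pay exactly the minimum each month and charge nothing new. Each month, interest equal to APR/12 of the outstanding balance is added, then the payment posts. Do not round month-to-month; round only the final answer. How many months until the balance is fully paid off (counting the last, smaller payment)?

Monthly rate r = 13.2%/12 = 1.1% = 0.011.
While 3.5% of the post-interest balance exceeds £20.00, each month B ← (B·(1+r))·(1 − 0.035), i.e. B shrinks by the factor (1+r)·0.965 = 0.97561.
This holds for months 1–26. Entering month 27 the balance is £561.04; 3.5% of the post-interest balance is now below £20.00, so the flat £20.00 minimum applies from here.
From month 27 a fixed £20.00 at rate r clears £561.04 in 34 more payments. Total: 26 + 34 = 60 months.

60 months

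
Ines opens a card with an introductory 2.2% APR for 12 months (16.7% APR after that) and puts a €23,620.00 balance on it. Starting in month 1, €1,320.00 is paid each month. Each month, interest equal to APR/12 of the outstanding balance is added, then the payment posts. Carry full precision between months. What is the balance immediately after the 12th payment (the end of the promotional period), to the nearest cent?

Promo months 1–12 at r₀ = 2.2%/12 = 0.00183333; months 13+ at r₁ = 16.7%/12 = 0.0139167.
After month 12: iterate B ← B·(1+r₀) − €1,320.00 for 12 months → €8,144.21.

€8,144.21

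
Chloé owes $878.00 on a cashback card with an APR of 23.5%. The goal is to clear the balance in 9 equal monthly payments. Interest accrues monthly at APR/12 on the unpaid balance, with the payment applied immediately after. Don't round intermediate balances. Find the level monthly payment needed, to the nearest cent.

$107.35

Monthly rate r = 23.5%/12 = 1.95833% = 0.0195833.
Level-payment amortization: P = B₀·r / (1 − (1+r)^(−n)) = 878.00·0.0195833 / (1 − 1.01958^(−9)).
Denominator 1 − (1+r)^(−9) = 0.160162135.
P = 17.1942 / 0.160162135 ≈ 107.35.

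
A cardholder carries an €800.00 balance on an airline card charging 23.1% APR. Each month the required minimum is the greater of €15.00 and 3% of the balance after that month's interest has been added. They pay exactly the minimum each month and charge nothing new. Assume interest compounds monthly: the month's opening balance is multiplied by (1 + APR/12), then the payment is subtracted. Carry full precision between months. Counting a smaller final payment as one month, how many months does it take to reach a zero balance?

Monthly rate r = 23.1%/12 = 1.925% = 0.01925.
While 3% of the post-interest balance exceeds €15.00, each month B ← (B·(1+r))·(1 − 0.03), i.e. B shrinks by the factor (1+r)·0.97 = 0.98867.
This holds for months 1–43. Entering month 44 the balance is €490.17; 3% of the post-interest balance is now below €15.00, so the flat €15.00 minimum applies from here.
From month 44 a fixed €15.00 at rate r clears €490.17 in 53 more payments. Total: 43 + 53 = 96 months.

96 months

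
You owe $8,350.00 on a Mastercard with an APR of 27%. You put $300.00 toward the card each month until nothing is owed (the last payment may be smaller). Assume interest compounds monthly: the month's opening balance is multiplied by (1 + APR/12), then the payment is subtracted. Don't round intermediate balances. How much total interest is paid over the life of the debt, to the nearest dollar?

Monthly rate r = 27%/12 = 2.25% = 0.0225.
Payoff takes n = ⌈−ln(1 − rB₀/P)/ln(1+r)⌉ = ⌈44.231⌉ = 45 payments; the last is $69.91.
Total paid = 44·$300.00 + $69.91 = $13,269.91.
Total interest = total paid − principal = $13,269.91 − $8,350.00 = $4,919.91.

$4,920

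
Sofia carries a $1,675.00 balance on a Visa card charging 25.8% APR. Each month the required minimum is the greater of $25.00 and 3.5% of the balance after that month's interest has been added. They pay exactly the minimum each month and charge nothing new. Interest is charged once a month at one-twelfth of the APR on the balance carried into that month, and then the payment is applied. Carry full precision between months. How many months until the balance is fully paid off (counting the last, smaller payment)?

Monthly rate r = 25.8%/12 = 2.15% = 0.0215.
While 3.5% of the post-interest balance exceeds $25.00, each month B ← (B·(1+r))·(1 − 0.035), i.e. B shrinks by the factor (1+r)·0.965 = 0.98575.
This holds for months 1–61. Entering month 62 the balance is $697.78; 3.5% of the post-interest balance is now below $25.00, so the flat $25.00 minimum applies from here.
From month 62 a fixed $25.00 at rate r clears $697.78 in 44 more payments. Total: 61 + 44 = 105 months.

105 months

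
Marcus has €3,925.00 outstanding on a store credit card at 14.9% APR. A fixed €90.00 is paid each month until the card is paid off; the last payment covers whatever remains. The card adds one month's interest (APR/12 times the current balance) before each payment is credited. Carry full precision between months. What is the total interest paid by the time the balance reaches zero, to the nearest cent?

€1,762.38

Monthly rate r = 14.9%/12 = 1.24167% = 0.0124167.
Payoff takes n = ⌈−ln(1 − rB₀/P)/ln(1+r)⌉ = ⌈63.192⌉ = 64 payments; the last is €17.38.
Total paid = 63·€90.00 + €17.38 = €5,687.38.
Total interest = total paid − principal = €5,687.38 − €3,925.00 = €1,762.38.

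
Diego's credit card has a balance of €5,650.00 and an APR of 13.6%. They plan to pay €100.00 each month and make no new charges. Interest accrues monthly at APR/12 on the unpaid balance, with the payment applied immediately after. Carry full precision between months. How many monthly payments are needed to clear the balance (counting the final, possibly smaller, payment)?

91 payments

Monthly rate r = 13.6%/12 = 1.13333% = 0.0113333.
Recurrence: B ← B·(1+r) − €100.00.
Month 1: interest €64.03; balance after payment €5,614.03.
Month 2: interest €63.63; balance after payment €5,577.66.
Closed form: n = −ln(1 − rB₀/P)/ln(1+r) = −ln(0.35967)/ln(1.01133) ≈ 90.738, so the balance reaches zero during payment 91.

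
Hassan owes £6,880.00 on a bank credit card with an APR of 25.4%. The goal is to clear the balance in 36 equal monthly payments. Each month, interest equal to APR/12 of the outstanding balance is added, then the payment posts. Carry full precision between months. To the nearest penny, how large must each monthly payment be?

£275.01

Monthly rate r = 25.4%/12 = 2.11667% = 0.0211667.
Level-payment amortization: P = B₀·r / (1 − (1+r)^(−n)) = 6880.00·0.0211667 / (1 − 1.02117^(−36)).
Denominator 1 − (1+r)^(−36) = 0.529541497.
P = 145.627 / 0.529541497 ≈ 275.01.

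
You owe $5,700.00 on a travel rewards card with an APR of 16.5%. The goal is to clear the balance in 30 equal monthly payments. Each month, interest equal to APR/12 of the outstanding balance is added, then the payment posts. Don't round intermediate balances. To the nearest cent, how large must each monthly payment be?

$233.16

Monthly rate r = 16.5%/12 = 1.375% = 0.01375.
Level-payment amortization: P = B₀·r / (1 − (1+r)^(−n)) = 5700.00·0.01375 / (1 − 1.01375^(−30)).
Denominator 1 − (1+r)^(−30) = 0.336143849.
P = 78.375 / 0.336143849 ≈ 233.16.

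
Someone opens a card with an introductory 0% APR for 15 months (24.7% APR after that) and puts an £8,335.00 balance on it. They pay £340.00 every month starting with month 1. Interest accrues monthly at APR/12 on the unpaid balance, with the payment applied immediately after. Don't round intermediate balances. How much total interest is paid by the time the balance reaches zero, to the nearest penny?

Promo months 1–15 at r₀ = 0%/12 = 0; months 16+ at r₁ = 24.7%/12 = 0.0205833.
After month 15 (no interest yet): B = £8,335.00 − 15·£340.00 = £3,235.00.
Then at r₁ with £340.00/mo: n₂ = −ln(1 − r₁·B/P)/ln(1+r₁) ≈ 10.70 → 11 more payments.
Total paid = 25·£340.00 + £238.01 = £8,738.01; interest = £8,738.01 − £8,335.00 = £403.01.

£403.01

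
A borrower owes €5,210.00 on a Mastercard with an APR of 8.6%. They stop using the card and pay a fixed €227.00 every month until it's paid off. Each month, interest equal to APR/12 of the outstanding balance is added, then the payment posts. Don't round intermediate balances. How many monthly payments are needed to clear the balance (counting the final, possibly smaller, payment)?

26 payments

Monthly rate r = 8.6%/12 = 0.716667% = 0.00716667.
Recurrence: B ← B·(1+r) − €227.00.
Month 1: interest €37.34; balance after payment €5,020.34.
Month 2: interest €35.98; balance after payment €4,829.32.
Closed form: n = −ln(1 − rB₀/P)/ln(1+r) = −ln(0.83551)/ln(1.00717) ≈ 25.165, so the balance reaches zero during payment 26.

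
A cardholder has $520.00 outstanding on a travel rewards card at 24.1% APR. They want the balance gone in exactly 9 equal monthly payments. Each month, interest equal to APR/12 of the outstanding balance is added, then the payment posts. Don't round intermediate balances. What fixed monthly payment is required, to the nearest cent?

Monthly rate r = 24.1%/12 = 2.00833% = 0.0200833.
Level-payment amortization: P = B₀·r / (1 − (1+r)^(−n)) = 520.00·0.0200833 / (1 − 1.02008^(−9)).
Denominator 1 − (1+r)^(−9) = 0.163859744.
P = 10.4433 / 0.163859744 ≈ 63.73.

$63.73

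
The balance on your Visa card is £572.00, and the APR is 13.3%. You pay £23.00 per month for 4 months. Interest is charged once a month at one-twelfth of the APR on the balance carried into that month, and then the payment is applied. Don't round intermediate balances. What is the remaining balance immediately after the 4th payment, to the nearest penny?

£504.24

Monthly rate r = 13.3%/12 = 1.10833% = 0.0110833.
Each month: B ← B·(1+r) − £23.00.
Month 1: interest £6.34; balance after payment £555.34.
Month 2: interest £6.16; balance after payment £538.49.
Month 3: interest £5.97; balance after payment £521.46.
Month 4: interest £5.78; balance after payment £504.24.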